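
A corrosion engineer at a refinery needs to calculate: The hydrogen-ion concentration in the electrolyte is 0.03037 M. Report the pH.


pH = −log10[H+]
pH = −log10(0.03037) = 1.52

1.52


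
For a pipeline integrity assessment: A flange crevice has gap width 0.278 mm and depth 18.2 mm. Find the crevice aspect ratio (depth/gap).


Aspect ratio = depth / gap
Ratio = 18.2 / 0.278 = 65.5

65.5


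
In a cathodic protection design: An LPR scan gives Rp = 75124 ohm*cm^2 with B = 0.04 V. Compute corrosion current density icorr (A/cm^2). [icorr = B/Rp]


Apply the Stern-Geary relation: icorr = B / Rp
icorr = 0.04 / 75124 = 5.325×10^-7 A/cm^2

5.325×10^-7 A/cm^2


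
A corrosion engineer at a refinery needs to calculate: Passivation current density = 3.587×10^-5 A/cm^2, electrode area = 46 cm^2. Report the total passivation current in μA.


I = i_pass * A, then convert A → μA (×10^6)
I = 3.587×10^-5 * 46 * 10^6 = 1650.02 μA

1650.02 μA


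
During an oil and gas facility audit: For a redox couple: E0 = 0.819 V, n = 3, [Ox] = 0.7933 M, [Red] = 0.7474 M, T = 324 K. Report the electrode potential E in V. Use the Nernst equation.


Apply the Nernst equation: E = E0 + (RT/nF)*ln([Ox]/[Red])
Step 1: RT/nF = 8.314*324/(3*96485) = 0.00930623 V
Step 2: [Ox]/[Red] = 0.7933/0.7474 = 1.061413
Step 3: ln(1.061413) = 0.059601
Step 4: correction = 0.00930623 * 0.059601 = 0.001 V
E = 0.819 + 0.001 = 0.82 V

0.82 V


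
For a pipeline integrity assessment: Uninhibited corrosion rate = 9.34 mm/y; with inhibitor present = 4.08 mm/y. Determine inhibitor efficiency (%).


Apply the inhibitor-efficiency definition: IE = (CR_blank − CR_inh)/CR_blank × 100
IE = (9.34 − 4.08) / 9.34 × 100
IE = 5.26 / 9.34 × 100 = 56.3 %

56.3 %


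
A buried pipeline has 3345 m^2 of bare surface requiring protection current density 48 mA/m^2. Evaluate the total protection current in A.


I = area * current density, then convert mA → A (÷1000)
I = 3345 * 48 / 1000 = 160.56 A

160.56 A


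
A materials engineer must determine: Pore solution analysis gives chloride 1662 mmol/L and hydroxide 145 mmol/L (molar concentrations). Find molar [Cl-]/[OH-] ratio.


Threshold parameter = [Cl-] / [OH-] (molar basis; both in mmol/L, so units cancel)
Ratio = 1662 / 145 = 11.46

11.46


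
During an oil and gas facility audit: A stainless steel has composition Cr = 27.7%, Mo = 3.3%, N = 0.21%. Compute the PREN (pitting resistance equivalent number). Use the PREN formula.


Apply the PREN formula: PREN = Cr + 3.3*Mo + 16*N
PREN = 27.7 + 3.3*3.3 + 16*0.21
PREN = 27.7 + 10.89 + 3.36 = 41.95

41.95


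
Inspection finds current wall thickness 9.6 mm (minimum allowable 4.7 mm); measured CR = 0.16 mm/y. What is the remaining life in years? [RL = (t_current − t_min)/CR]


Apply the remaining-life relation: RL = (t_current − t_min) / CR
RL = (9.6 − 4.7) / 0.16 = 4.9 / 0.16 = 30.6 years

30.6 years


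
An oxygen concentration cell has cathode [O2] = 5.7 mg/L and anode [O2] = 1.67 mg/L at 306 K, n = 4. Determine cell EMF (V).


Apply the Nernst concentration-cell relation: E = (RT/nF)*ln(C_cathode/C_anode)
RT/nF = 8.314*306/(4*96485) = 0.00659192 V
ln(5.7/1.67) = 1.22764
E = 0.00659192 * 1.22764 = 0.00809 V

0.00809 V


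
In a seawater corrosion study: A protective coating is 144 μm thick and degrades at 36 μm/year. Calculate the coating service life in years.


Service life = thickness / degradation rate
Life = 144 / 36 = 4.0 years

4.0 years


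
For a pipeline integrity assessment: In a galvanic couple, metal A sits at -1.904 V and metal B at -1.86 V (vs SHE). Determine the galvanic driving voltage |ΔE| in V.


Driving voltage is the absolute potential difference.
|ΔE| = |-1.904 − (-1.86)| = 0.044 V

0.044 V


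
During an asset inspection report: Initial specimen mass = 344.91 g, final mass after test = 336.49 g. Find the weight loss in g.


Weight loss = initial − final
WL = 344.91 − 336.49 = 8.42 g

8.42 g


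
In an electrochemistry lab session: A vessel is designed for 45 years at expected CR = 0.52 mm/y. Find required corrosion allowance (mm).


Corrosion allowance = CR × design life
CA = 0.52 * 45 = 23.4 mm

23.4 mm


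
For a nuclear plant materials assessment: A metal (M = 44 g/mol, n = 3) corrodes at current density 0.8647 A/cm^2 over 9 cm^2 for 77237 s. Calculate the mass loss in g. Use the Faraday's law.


Apply Faraday's law: m = i*A*t*M / (n*F)
Total charge passed Q = i*A*t = 0.8647*9*77237 = 601081.5051 C
m = Q*M/(n*F) = 601081.5051*44/(3*96485) = 91.37 g

91.37 g


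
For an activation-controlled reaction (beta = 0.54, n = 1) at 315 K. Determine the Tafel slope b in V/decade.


Apply the Tafel slope relation: b = 2.303*R*T/(beta*n*F)
Numerator: 2.303 * 8.314 * 315 = 6031.35
Denominator: 0.54 * 1 * 96485 = 52101.9
b = 6031.35 / 52101.9 = 0.116 V/decade

0.116 V/decade


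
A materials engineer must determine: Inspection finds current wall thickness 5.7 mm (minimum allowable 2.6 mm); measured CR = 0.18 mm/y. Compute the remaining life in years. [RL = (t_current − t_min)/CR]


Apply the remaining-life relation: RL = (t_current − t_min) / CR
RL = (5.7 − 2.6) / 0.18 = 3.1 / 0.18 = 17.2 years

17.2 years


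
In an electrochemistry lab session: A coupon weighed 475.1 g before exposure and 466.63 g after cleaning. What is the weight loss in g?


Weight loss = initial − final
WL = 475.1 − 466.63 = 8.47 g

8.47 g


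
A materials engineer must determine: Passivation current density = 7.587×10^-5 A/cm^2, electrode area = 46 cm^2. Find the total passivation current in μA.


I = i_pass * A, then convert A → μA (×10^6)
I = 7.587×10^-5 * 46 * 10^6 = 3490.02 μA

3490.02 μA


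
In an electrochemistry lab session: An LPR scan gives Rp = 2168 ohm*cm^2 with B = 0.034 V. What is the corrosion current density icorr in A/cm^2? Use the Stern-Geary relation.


Apply the Stern-Geary relation: icorr = B / Rp
icorr = 0.034 / 2168 = 1.568×10^-5 A/cm^2

1.568×10^-5 A/cm^2


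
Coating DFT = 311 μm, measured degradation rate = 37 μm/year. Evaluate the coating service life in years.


Service life = thickness / degradation rate
Life = 311 / 37 = 8.4 years

8.4 years


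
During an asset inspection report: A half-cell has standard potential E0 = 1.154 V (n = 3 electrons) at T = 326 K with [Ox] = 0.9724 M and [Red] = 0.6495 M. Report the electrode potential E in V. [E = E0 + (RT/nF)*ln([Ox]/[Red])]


Apply the Nernst equation: E = E0 + (RT/nF)*ln([Ox]/[Red])
Step 1: RT/nF = 8.314*326/(3*96485) = 0.00936368 V
Step 2: [Ox]/[Red] = 0.9724/0.6495 = 1.497152
Step 3: ln(1.497152) = 0.403565
Step 4: correction = 0.00936368 * 0.403565 = 0.004 V
E = 1.154 + 0.004 = 1.158 V

1.158 V


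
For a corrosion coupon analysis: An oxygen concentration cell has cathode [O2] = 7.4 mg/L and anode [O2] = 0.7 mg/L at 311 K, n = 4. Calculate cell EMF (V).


Apply the Nernst concentration-cell relation: E = (RT/nF)*ln(C_cathode/C_anode)
RT/nF = 8.314*311/(4*96485) = 0.00669963 V
ln(7.4/0.7) = 2.35815
E = 0.00669963 * 2.35815 = 0.0158 V

0.0158 V


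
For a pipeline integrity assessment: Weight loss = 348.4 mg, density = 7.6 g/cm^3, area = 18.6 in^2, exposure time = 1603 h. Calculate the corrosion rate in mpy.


Apply the mpy weight-loss relation: CR = 534 * W / (D * A * T)
Numerator: 534 * 348.4 = 186045.6
Denominator: 7.6 * 18.6 * 1603 = 226600.08
CR = 186045.6 / 226600.08 = 0.82103 mpy

0.82103 mpy


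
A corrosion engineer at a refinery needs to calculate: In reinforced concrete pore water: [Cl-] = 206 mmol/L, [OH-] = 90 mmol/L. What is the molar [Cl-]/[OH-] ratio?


Threshold parameter = [Cl-] / [OH-] (molar basis; both in mmol/L, so units cancel)
Ratio = 206 / 90 = 2.29

2.29


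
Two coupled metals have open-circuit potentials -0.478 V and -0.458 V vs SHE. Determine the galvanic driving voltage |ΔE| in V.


Driving voltage is the absolute potential difference.
|ΔE| = |-0.478 − (-0.458)| = 0.02 V

0.02 V


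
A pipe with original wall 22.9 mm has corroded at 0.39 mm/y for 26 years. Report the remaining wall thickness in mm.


Remaining wall = original − CR × time
t = 22.9 − 0.39*26 = 22.9 − 10.14 = 12.76 mm

12.76 mm


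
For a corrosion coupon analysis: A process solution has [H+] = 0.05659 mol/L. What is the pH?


pH = −log10[H+]
pH = −log10(0.05659) = 1.25

1.25


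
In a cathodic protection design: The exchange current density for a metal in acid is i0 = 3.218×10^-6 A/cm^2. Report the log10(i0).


i0 = 3.218×10^-6 A/cm^2
log10(i0) = -5.492

-5.492


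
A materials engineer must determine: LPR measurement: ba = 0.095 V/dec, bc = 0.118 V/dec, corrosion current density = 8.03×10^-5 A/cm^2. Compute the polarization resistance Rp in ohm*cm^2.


Apply the Stern-Geary equation: Rp = ba*bc / (2.303*icorr*(ba+bc))
ba*bc = 0.095*0.118 = 0.01121
ba+bc = 0.213; 2.303*icorr*(ba+bc) = 2.303*8.03×10^-5*0.213 = 3.9390282×10^-5
Rp = 0.01121 / 3.9390282×10^-5 = 284.59 ohm*cm^2

284.59 ohm*cm^2


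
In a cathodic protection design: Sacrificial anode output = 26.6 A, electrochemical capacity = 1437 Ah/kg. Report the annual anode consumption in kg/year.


Annual consumption = current * hours per year / capacity
Rate = 26.6 * 8760 / 1437 = 162.2 kg/year

162.2 kg/year


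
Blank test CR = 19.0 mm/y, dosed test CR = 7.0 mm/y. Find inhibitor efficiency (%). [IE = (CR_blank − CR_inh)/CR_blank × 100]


Apply the inhibitor-efficiency definition: IE = (CR_blank − CR_inh)/CR_blank × 100
IE = (19.0 − 7.0) / 19.0 × 100
IE = 12.0 / 19.0 × 100 = 63.2 %

63.2 %


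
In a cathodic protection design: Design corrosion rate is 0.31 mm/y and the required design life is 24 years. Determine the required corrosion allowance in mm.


Corrosion allowance = CR × design life
CA = 0.31 * 24 = 7.44 mm

7.44 mm


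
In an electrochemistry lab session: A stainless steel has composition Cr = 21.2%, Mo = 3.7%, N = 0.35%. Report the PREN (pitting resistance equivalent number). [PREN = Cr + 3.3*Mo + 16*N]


Apply the PREN formula: PREN = Cr + 3.3*Mo + 16*N
PREN = 21.2 + 3.3*3.7 + 16*0.35
PREN = 21.2 + 12.21 + 5.6 = 39.01

39.01


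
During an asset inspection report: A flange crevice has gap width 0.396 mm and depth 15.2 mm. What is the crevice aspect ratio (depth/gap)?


Aspect ratio = depth / gap
Ratio = 15.2 / 0.396 = 38.4

38.4


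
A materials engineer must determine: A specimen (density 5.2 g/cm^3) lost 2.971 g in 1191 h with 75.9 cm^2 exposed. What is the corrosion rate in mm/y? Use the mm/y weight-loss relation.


Apply the mm/y weight-loss relation: CR = 87600 * W / (D * A * T)
Numerator: 87600 * 2.971 = 260259.6
Denominator: 5.2 * 75.9 * 1191 = 470063.88
CR = 260259.6 / 470063.88 = 0.55367 mm/y

0.55367 mm/y


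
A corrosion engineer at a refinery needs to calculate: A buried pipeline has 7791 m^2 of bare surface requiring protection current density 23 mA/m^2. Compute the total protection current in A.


I = area * current density, then convert mA → A (÷1000)
I = 7791 * 23 / 1000 = 179.19 A

179.19 A


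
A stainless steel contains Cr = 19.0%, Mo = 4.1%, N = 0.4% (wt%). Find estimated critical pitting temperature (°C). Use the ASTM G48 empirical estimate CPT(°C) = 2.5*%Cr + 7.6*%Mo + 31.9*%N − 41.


Apply the ASTM G48 empirical CPT estimate: CPT(°C) = 2.5*%Cr + 7.6*%Mo + 31.9*%N − 41
2.5*19.0 = 47.5; 7.6*4.1 = 31.16; 31.9*0.4 = 12.76
CPT = 47.5 + 31.16 + 12.76 − 41 = 50.42 °C
Rounded to 0.1 °C: CPT ≈ 50.4 °C

50.4 °C


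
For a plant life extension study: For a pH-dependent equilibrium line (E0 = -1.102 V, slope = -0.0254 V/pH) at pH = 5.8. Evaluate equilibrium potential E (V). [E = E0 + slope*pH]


Apply the Pourbaix line equation: E = E0 + slope*pH
E = -1.102 + (-0.0254)*5.8 = -1.102 + (-0.14732) = -1.24932 V
Rounded to 3 decimal places: E = -1.249 V

-1.249 V


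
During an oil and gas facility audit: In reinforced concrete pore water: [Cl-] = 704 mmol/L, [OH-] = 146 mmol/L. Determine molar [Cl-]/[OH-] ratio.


Threshold parameter = [Cl-] / [OH-] (molar basis; both in mmol/L, so units cancel)
Ratio = 704 / 146 = 4.82

4.82


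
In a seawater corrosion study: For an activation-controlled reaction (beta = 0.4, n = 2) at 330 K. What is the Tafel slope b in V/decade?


Apply the Tafel slope relation: b = 2.303*R*T/(beta*n*F)
Numerator: 2.303 * 8.314 * 330 = 6318.56
Denominator: 0.4 * 2 * 96485 = 77188.0
b = 6318.56 / 77188.0 = 0.0819 V/decade

0.0819 V/decade


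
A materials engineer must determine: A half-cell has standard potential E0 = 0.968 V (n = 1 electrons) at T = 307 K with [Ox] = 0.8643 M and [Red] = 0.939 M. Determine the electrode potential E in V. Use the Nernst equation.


Apply the Nernst equation: E = E0 + (RT/nF)*ln([Ox]/[Red])
Step 1: RT/nF = 8.314*307/(1*96485) = 0.02645383 V
Step 2: [Ox]/[Red] = 0.8643/0.939 = 0.920447
Step 3: ln(0.920447) = -0.082896
Step 4: correction = 0.02645383 * -0.082896 = -0.0022 V
E = 0.968 + -0.0022 = 0.9658 V

0.9658 V


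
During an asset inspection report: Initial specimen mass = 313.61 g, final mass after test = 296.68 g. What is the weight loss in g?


Weight loss = initial − final
WL = 313.61 − 296.68 = 16.93 g

16.93 g


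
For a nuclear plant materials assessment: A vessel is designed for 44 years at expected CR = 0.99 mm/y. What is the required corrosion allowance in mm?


Corrosion allowance = CR × design life
CA = 0.99 * 44 = 43.56 mm

43.56 mm


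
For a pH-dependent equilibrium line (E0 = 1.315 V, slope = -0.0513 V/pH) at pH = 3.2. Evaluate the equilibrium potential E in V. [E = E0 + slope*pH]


Apply the Pourbaix line equation: E = E0 + slope*pH
E = 1.315 + (-0.0513)*3.2 = 1.315 + (-0.16416) = 1.15084 V
Rounded to 4 decimal places: E = 1.1508 V

1.1508 V


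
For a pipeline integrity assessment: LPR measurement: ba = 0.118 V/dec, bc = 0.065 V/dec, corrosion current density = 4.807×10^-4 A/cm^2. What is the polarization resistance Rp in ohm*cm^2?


Apply the Stern-Geary equation: Rp = ba*bc / (2.303*icorr*(ba+bc))
ba*bc = 0.118*0.065 = 0.00767
ba+bc = 0.183; 2.303*icorr*(ba+bc) = 2.303*4.807×10^-4*0.183 = 2.0259053×10^-4
Rp = 0.00767 / 2.0259053×10^-4 = 37.86 ohm*cm^2

37.86 ohm*cm^2


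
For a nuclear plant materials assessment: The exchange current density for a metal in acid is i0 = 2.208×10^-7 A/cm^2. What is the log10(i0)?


i0 = 2.208×10^-7 A/cm^2
log10(i0) = -6.656

-6.656


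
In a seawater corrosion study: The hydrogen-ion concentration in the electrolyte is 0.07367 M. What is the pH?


pH = −log10[H+]
pH = −log10(0.07367) = 1.13

1.13


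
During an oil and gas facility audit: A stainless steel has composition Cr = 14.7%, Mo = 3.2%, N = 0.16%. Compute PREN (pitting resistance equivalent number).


Apply the PREN formula: PREN = Cr + 3.3*Mo + 16*N
PREN = 14.7 + 3.3*3.2 + 16*0.16
PREN = 14.7 + 10.56 + 2.56 = 27.82

27.82


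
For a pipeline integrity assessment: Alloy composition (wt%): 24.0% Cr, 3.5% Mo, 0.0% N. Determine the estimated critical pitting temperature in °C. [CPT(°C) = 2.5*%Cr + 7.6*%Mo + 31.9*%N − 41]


Apply the ASTM G48 empirical CPT estimate: CPT(°C) = 2.5*%Cr + 7.6*%Mo + 31.9*%N − 41
2.5*24.0 = 60; 7.6*3.5 = 26.6; 31.9*0.0 = 0
CPT = 60 + 26.6 + 0 − 41 = 45.6 °C
Rounded to 0.1 °C: CPT ≈ 45.6 °C

45.6 °C


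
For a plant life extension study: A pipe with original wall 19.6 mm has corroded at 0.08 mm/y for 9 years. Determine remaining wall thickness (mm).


Remaining wall = original − CR × time
t = 19.6 − 0.08*9 = 19.6 − 0.72 = 18.88 mm

18.88 mm


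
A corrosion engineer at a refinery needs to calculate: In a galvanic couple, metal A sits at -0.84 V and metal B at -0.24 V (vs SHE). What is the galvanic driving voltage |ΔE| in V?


Driving voltage is the absolute potential difference.
|ΔE| = |-0.84 − (-0.24)| = 0.6 V

0.6 V


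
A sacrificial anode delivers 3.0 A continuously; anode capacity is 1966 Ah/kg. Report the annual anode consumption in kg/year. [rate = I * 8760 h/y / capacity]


Annual consumption = current * hours per year / capacity
Rate = 3.0 * 8760 / 1966 = 13.4 kg/year

13.4 kg/year


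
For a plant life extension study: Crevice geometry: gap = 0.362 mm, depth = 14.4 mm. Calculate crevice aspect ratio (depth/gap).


Aspect ratio = depth / gap
Ratio = 14.4 / 0.362 = 39.8

39.8


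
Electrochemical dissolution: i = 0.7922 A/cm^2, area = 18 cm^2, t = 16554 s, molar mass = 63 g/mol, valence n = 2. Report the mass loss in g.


Apply Faraday's law: m = i*A*t*M / (n*F)
Total charge passed Q = i*A*t = 0.7922*18*16554 = 236053.4184 C
m = Q*M/(n*F) = 236053.4184*63/(2*96485) = 77.066 g

77.066 g


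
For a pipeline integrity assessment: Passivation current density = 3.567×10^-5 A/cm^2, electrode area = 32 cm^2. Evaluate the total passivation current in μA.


I = i_pass * A, then convert A → μA (×10^6)
I = 3.567×10^-5 * 32 * 10^6 = 1141.44 μA

1141.44 μA


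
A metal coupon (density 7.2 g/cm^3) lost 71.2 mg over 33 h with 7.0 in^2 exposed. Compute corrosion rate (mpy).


Apply the mpy weight-loss relation: CR = 534 * W / (D * A * T)
Numerator: 534 * 71.2 = 38020.8
Denominator: 7.2 * 7.0 * 33 = 1663.2
CR = 38020.8 / 1663.2 = 22.86003 mpy

22.86003 mpy


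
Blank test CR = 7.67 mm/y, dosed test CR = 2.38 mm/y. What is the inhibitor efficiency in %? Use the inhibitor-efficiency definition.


Apply the inhibitor-efficiency definition: IE = (CR_blank − CR_inh)/CR_blank × 100
IE = (7.67 − 2.38) / 7.67 × 100
IE = 5.29 / 7.67 × 100 = 69.0 %

69.0 %


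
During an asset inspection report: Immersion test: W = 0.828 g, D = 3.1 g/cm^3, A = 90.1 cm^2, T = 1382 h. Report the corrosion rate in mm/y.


Apply the mm/y weight-loss relation: CR = 87600 * W / (D * A * T)
Numerator: 87600 * 0.828 = 72532.8
Denominator: 3.1 * 90.1 * 1382 = 386006.42
CR = 72532.8 / 386006.42 = 0.18791 mm/y

0.18791 mm/y


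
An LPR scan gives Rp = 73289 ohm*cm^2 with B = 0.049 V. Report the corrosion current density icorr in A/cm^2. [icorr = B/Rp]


Apply the Stern-Geary relation: icorr = B / Rp
icorr = 0.049 / 73289 = 6.686×10^-7 A/cm^2

6.686×10^-7 A/cm^2


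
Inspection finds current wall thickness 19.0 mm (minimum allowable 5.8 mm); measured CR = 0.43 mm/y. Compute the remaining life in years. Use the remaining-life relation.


Apply the remaining-life relation: RL = (t_current − t_min) / CR
RL = (19.0 − 5.8) / 0.43 = 13.2 / 0.43 = 30.7 years

30.7 years


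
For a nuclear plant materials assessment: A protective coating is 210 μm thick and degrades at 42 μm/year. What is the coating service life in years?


Service life = thickness / degradation rate
Life = 210 / 42 = 5.0 years

5.0 years


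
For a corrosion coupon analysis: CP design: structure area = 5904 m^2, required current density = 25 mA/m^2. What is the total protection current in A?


I = area * current density, then convert mA → A (÷1000)
I = 5904 * 25 / 1000 = 147.6 A

147.6 A


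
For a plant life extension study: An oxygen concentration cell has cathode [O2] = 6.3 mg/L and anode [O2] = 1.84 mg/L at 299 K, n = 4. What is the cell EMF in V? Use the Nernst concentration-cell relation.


Apply the Nernst concentration-cell relation: E = (RT/nF)*ln(C_cathode/C_anode)
RT/nF = 8.314*299/(4*96485) = 0.00644112 V
ln(6.3/1.84) = 1.23078
E = 0.00644112 * 1.23078 = 0.00793 V

0.00793 V


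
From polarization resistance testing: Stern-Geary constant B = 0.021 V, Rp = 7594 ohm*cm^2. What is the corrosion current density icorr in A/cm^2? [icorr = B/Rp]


Apply the Stern-Geary relation: icorr = B / Rp
icorr = 0.021 / 7594 = 2.765×10^-6 A/cm^2

2.765×10^-6 A/cm^2


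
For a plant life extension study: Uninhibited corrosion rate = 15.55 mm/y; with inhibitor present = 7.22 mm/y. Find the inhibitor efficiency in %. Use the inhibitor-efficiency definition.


Apply the inhibitor-efficiency definition: IE = (CR_blank − CR_inh)/CR_blank × 100
IE = (15.55 − 7.22) / 15.55 × 100
IE = 8.33 / 15.55 × 100 = 53.6 %

53.6 %


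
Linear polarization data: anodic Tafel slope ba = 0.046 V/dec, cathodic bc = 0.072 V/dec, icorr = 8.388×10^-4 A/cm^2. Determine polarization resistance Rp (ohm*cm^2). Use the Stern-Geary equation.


Apply the Stern-Geary equation: Rp = ba*bc / (2.303*icorr*(ba+bc))
ba*bc = 0.046*0.072 = 0.003312
ba+bc = 0.118; 2.303*icorr*(ba+bc) = 2.303*8.388×10^-4*0.118 = 2.2794726×10^-4
Rp = 0.003312 / 2.2794726×10^-4 = 14.5 ohm*cm^2

14.5 ohm*cm^2


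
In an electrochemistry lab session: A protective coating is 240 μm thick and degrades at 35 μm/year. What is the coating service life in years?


Service life = thickness / degradation rate
Life = 240 / 35 = 6.9 years

6.9 years


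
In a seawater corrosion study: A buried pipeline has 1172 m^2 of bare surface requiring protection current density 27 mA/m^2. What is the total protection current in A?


I = area * current density, then convert mA → A (÷1000)
I = 1172 * 27 / 1000 = 31.64 A

31.64 A


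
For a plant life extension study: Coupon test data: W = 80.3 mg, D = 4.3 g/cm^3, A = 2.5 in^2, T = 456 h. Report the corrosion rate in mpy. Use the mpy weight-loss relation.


Apply the mpy weight-loss relation: CR = 534 * W / (D * A * T)
Numerator: 534 * 80.3 = 42880.2
Denominator: 4.3 * 2.5 * 456 = 4902.0
CR = 42880.2 / 4902.0 = 8.747 mpy

8.747 mpy


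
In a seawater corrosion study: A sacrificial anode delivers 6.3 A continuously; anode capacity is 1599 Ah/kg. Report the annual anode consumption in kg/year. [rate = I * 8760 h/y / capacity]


Annual consumption = current * hours per year / capacity
Rate = 6.3 * 8760 / 1599 = 34.5 kg/year

34.5 kg/year


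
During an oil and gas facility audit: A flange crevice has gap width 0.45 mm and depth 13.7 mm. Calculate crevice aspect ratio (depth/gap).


Aspect ratio = depth / gap
Ratio = 13.7 / 0.45 = 30.4

30.4


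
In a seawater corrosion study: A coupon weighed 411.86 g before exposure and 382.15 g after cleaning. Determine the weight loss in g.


Weight loss = initial − final
WL = 411.86 − 382.15 = 29.71 g

29.71 g


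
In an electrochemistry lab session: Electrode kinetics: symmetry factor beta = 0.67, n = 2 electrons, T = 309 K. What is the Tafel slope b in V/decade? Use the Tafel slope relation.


Apply the Tafel slope relation: b = 2.303*R*T/(beta*n*F)
Numerator: 2.303 * 8.314 * 309 = 5916.47
Denominator: 0.67 * 2 * 96485 = 129289.9
b = 5916.47 / 129289.9 = 0.046 V/decade

0.046 V/decade


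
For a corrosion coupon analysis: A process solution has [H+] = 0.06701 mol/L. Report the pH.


pH = −log10[H+]
pH = −log10(0.06701) = 1.17

1.17


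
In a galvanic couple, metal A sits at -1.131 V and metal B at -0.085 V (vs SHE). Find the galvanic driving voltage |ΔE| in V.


Driving voltage is the absolute potential difference.
|ΔE| = |-1.131 − (-0.085)| = 1.046 V

1.046 V


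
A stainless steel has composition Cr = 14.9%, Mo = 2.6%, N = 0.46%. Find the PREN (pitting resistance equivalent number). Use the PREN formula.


Apply the PREN formula: PREN = Cr + 3.3*Mo + 16*N
PREN = 14.9 + 3.3*2.6 + 16*0.46
PREN = 14.9 + 8.58 + 7.36 = 30.84

30.84


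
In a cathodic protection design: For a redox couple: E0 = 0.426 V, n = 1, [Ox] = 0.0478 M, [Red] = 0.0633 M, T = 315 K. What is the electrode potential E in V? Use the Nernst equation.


Apply the Nernst equation: E = E0 + (RT/nF)*ln([Ox]/[Red])
Step 1: RT/nF = 8.314*315/(1*96485) = 0.02714318 V
Step 2: [Ox]/[Red] = 0.0478/0.0633 = 0.755134
Step 3: ln(0.755134) = -0.28086
Step 4: correction = 0.02714318 * -0.28086 = -0.008 V
E = 0.426 + -0.008 = 0.418 V

0.418 V


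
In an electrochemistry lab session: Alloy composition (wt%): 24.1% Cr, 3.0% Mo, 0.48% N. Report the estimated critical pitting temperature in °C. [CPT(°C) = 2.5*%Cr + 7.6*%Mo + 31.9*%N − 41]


Apply the ASTM G48 empirical CPT estimate: CPT(°C) = 2.5*%Cr + 7.6*%Mo + 31.9*%N − 41
2.5*24.1 = 60.25; 7.6*3.0 = 22.8; 31.9*0.48 = 15.312
CPT = 60.25 + 22.8 + 15.312 − 41 = 57.362 °C
Rounded to 0.1 °C: CPT ≈ 57.4 °C

57.4 °C


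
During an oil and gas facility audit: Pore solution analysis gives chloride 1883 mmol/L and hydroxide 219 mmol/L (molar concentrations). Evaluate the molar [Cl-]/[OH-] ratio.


Threshold parameter = [Cl-] / [OH-] (molar basis; both in mmol/L, so units cancel)
Ratio = 1883 / 219 = 8.6

8.6


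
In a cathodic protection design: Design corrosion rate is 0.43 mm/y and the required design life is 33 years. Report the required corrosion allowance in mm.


Corrosion allowance = CR × design life
CA = 0.43 * 33 = 14.19 mm

14.19 mm


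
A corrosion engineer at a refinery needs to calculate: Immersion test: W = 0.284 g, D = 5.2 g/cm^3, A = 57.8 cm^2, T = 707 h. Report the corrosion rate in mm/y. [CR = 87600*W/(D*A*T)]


Apply the mm/y weight-loss relation: CR = 87600 * W / (D * A * T)
Numerator: 87600 * 0.284 = 24878.4
Denominator: 5.2 * 57.8 * 707 = 212495.92
CR = 24878.4 / 212495.92 = 0.117077 mm/y

0.117077 mm/y


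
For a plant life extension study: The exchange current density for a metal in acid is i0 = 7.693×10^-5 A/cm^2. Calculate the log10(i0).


i0 = 7.693×10^-5 A/cm^2
log10(i0) = -4.114

-4.114


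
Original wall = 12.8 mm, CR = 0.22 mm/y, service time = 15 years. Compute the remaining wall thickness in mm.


Remaining wall = original − CR × time
t = 12.8 − 0.22*15 = 12.8 − 3.3 = 9.5 mm

9.5 mm


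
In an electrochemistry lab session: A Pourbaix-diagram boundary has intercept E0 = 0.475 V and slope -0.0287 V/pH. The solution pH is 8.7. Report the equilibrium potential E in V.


Apply the Pourbaix line equation: E = E0 + slope*pH
E = 0.475 + (-0.0287)*8.7 = 0.475 + (-0.24969) = 0.22531 V
Rounded to 4 decimal places: E = 0.2253 V

0.2253 V


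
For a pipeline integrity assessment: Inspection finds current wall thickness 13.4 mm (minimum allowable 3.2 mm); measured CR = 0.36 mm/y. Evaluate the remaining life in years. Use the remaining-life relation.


Apply the remaining-life relation: RL = (t_current − t_min) / CR
RL = (13.4 − 3.2) / 0.36 = 10.2 / 0.36 = 28.3 years

28.3 years


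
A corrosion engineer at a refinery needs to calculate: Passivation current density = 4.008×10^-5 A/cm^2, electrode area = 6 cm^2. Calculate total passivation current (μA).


I = i_pass * A, then convert A → μA (×10^6)
I = 4.008×10^-5 * 6 * 10^6 = 240.48 μA

240.48 μA


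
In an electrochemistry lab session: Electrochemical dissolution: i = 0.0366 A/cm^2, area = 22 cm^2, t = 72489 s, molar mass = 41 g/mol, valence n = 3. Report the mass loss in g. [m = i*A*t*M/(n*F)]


Apply Faraday's law: m = i*A*t*M / (n*F)
Total charge passed Q = i*A*t = 0.0366*22*72489 = 58368.1428 C
m = Q*M/(n*F) = 58368.1428*41/(3*96485) = 8.26759 g

8.26759 g


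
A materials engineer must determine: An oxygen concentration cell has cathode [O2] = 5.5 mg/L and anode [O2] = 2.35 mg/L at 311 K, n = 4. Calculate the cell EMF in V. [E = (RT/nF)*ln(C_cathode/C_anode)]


Apply the Nernst concentration-cell relation: E = (RT/nF)*ln(C_cathode/C_anode)
RT/nF = 8.314*311/(4*96485) = 0.00669963 V
ln(5.5/2.35) = 0.85033
E = 0.00669963 * 0.85033 = 0.0057 V

0.0057 V


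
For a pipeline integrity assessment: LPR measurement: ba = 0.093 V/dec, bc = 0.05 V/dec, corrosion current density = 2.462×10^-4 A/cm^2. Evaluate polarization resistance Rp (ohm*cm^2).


Apply the Stern-Geary equation: Rp = ba*bc / (2.303*icorr*(ba+bc))
ba*bc = 0.093*0.05 = 0.00465
ba+bc = 0.143; 2.303*icorr*(ba+bc) = 2.303*2.462×10^-4*0.143 = 8.10808×10^-5
Rp = 0.00465 / 8.10808×10^-5 = 57.35 ohm*cm^2

57.35 ohm*cm^2


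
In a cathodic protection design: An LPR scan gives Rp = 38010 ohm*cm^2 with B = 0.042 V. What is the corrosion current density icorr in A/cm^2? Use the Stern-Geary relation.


Apply the Stern-Geary relation: icorr = B / Rp
icorr = 0.042 / 38010 = 1.105×10^-6 A/cm^2

1.105×10^-6 A/cm^2


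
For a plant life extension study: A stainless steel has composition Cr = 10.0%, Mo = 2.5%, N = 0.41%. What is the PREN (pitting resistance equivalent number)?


Apply the PREN formula: PREN = Cr + 3.3*Mo + 16*N
PREN = 10.0 + 3.3*2.5 + 16*0.41
PREN = 10.0 + 8.25 + 6.56 = 24.81

24.81


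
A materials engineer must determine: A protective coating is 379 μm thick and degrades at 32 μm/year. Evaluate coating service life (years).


Service life = thickness / degradation rate
Life = 379 / 32 = 11.8 years

11.8 years


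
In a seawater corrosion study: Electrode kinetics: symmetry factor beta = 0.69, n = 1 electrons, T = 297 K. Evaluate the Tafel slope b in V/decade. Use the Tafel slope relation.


Apply the Tafel slope relation: b = 2.303*R*T/(beta*n*F)
Numerator: 2.303 * 8.314 * 297 = 5686.7
Denominator: 0.69 * 1 * 96485 = 66574.65
b = 5686.7 / 66574.65 = 0.0854 V/decade

0.0854 V/decade


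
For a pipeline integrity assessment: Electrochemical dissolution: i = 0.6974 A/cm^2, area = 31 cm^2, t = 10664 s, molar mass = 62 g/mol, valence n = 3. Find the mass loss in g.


Apply Faraday's law: m = i*A*t*M / (n*F)
Total charge passed Q = i*A*t = 0.6974*31*10664 = 230549.2816 C
m = Q*M/(n*F) = 230549.2816*62/(3*96485) = 49.3827 g

49.3827 g


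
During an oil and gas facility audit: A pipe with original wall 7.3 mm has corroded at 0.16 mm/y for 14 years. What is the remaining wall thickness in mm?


Remaining wall = original − CR × time
t = 7.3 − 0.16*14 = 7.3 − 2.24 = 5.06 mm

5.06 mm


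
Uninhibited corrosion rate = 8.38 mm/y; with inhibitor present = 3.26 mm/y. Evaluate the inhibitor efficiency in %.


Apply the inhibitor-efficiency definition: IE = (CR_blank − CR_inh)/CR_blank × 100
IE = (8.38 − 3.26) / 8.38 × 100
IE = 5.12 / 8.38 × 100 = 61.1 %

61.1 %


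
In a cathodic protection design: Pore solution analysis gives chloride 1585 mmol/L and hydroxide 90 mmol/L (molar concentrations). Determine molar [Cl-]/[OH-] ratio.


Threshold parameter = [Cl-] / [OH-] (molar basis; both in mmol/L, so units cancel)
Ratio = 1585 / 90 = 17.61

17.61


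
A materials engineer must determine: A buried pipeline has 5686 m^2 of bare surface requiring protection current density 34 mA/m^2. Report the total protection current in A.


I = area * current density, then convert mA → A (÷1000)
I = 5686 * 34 / 1000 = 193.32 A

193.32 A


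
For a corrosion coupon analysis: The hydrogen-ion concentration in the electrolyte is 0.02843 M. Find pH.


pH = −log10[H+]
pH = −log10(0.02843) = 1.55

1.55


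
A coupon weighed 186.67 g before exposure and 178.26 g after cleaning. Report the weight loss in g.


Weight loss = initial − final
WL = 186.67 − 178.26 = 8.41 g

8.41 g


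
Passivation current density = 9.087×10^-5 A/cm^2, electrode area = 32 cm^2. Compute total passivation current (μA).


I = i_pass * A, then convert A → μA (×10^6)
I = 9.087×10^-5 * 32 * 10^6 = 2907.84 μA

2907.84 μA


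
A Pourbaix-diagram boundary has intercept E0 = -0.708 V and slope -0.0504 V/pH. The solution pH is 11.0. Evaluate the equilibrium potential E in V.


Apply the Pourbaix line equation: E = E0 + slope*pH
E = -0.708 + (-0.0504)*11.0 = -0.708 + (-0.5544) = -1.2624 V
Rounded to 3 decimal places: E = -1.262 V

-1.262 V


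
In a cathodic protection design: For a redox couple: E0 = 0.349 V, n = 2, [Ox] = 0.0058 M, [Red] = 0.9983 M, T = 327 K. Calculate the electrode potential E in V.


Apply the Nernst equation: E = E0 + (RT/nF)*ln([Ox]/[Red])
Step 1: RT/nF = 8.314*327/(2*96485) = 0.0140886 V
Step 2: [Ox]/[Red] = 0.0058/0.9983 = 0.00581
Step 3: ln(0.00581) = -5.148175
Step 4: correction = 0.0140886 * -5.148175 = -0.0725 V
E = 0.349 + -0.0725 = 0.2765 V

0.2765 V


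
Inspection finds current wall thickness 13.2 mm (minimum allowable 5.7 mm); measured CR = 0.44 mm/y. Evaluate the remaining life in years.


Apply the remaining-life relation: RL = (t_current − t_min) / CR
RL = (13.2 − 5.7) / 0.44 = 7.5 / 0.44 = 17.0 years

17.0 years


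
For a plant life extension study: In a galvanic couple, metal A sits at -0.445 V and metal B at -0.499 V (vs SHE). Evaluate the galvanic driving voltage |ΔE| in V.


Driving voltage is the absolute potential difference.
|ΔE| = |-0.445 − (-0.499)| = 0.054 V

0.054 V


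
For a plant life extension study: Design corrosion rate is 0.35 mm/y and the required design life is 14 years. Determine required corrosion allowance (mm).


Corrosion allowance = CR × design life
CA = 0.35 * 14 = 4.9 mm

4.9 mm


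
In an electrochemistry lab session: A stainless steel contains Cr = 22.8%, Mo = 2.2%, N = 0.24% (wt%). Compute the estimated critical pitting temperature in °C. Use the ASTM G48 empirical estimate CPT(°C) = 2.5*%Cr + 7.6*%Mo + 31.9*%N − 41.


Apply the ASTM G48 empirical CPT estimate: CPT(°C) = 2.5*%Cr + 7.6*%Mo + 31.9*%N − 41
2.5*22.8 = 57; 7.6*2.2 = 16.72; 31.9*0.24 = 7.656
CPT = 57 + 16.72 + 7.656 − 41 = 40.376 °C
Rounded to 0.1 °C: CPT ≈ 40.4 °C

40.4 °C


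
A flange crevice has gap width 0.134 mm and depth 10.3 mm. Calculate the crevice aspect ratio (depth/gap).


Aspect ratio = depth / gap
Ratio = 10.3 / 0.134 = 76.9

76.9


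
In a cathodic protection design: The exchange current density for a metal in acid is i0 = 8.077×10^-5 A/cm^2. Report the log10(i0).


i0 = 8.077×10^-5 A/cm^2
log10(i0) = -4.093

-4.093


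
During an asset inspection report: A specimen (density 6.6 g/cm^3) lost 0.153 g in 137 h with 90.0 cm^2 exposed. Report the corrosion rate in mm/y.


Apply the mm/y weight-loss relation: CR = 87600 * W / (D * A * T)
Numerator: 87600 * 0.153 = 13402.8
Denominator: 6.6 * 90.0 * 137 = 81378.0
CR = 13402.8 / 81378.0 = 0.1647 mm/y

0.1647 mm/y


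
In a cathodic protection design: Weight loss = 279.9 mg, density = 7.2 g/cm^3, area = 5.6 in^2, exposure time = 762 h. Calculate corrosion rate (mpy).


Apply the mpy weight-loss relation: CR = 534 * W / (D * A * T)
Numerator: 534 * 279.9 = 149466.6
Denominator: 7.2 * 5.6 * 762 = 30723.84
CR = 149466.6 / 30723.84 = 4.865 mpy

4.865 mpy


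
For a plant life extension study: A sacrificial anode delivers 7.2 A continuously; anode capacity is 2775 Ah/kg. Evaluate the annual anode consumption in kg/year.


Annual consumption = current * hours per year / capacity
Rate = 7.2 * 8760 / 2775 = 22.7 kg/year

22.7 kg/year


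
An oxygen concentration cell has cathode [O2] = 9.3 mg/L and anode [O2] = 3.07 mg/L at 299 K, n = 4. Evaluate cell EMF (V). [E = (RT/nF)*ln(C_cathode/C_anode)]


Apply the Nernst concentration-cell relation: E = (RT/nF)*ln(C_cathode/C_anode)
RT/nF = 8.314*299/(4*96485) = 0.00644112 V
ln(9.3/3.07) = 1.10834
E = 0.00644112 * 1.10834 = 0.00714 V

0.00714 V


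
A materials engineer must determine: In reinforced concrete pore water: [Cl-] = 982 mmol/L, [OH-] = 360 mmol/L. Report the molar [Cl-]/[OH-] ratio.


Threshold parameter = [Cl-] / [OH-] (molar basis; both in mmol/L, so units cancel)
Ratio = 982 / 360 = 2.73

2.73


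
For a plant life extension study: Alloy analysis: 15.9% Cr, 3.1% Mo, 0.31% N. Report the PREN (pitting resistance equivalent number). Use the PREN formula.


Apply the PREN formula: PREN = Cr + 3.3*Mo + 16*N
PREN = 15.9 + 3.3*3.1 + 16*0.31
PREN = 15.9 + 10.23 + 4.96 = 31.09

31.09


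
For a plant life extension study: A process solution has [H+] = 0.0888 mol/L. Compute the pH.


pH = −log10[H+]
pH = −log10(0.0888) = 1.05

1.05


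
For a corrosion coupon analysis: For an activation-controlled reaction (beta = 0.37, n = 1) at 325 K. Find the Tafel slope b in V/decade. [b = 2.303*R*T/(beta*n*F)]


Apply the Tafel slope relation: b = 2.303*R*T/(beta*n*F)
Numerator: 2.303 * 8.314 * 325 = 6222.82
Denominator: 0.37 * 1 * 96485 = 35699.45
b = 6222.82 / 35699.45 = 0.174 V/decade

0.174 V/decade


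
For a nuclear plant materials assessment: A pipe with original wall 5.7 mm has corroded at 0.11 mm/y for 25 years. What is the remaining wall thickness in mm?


Remaining wall = original − CR × time
t = 5.7 − 0.11*25 = 5.7 − 2.75 = 2.95 mm

2.95 mm


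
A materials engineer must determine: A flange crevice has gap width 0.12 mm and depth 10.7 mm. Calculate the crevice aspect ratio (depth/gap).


Aspect ratio = depth / gap
Ratio = 10.7 / 0.12 = 89.2

89.2


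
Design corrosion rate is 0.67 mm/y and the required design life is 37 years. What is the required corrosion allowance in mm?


Corrosion allowance = CR × design life
CA = 0.67 * 37 = 24.79 mm

24.79 mm


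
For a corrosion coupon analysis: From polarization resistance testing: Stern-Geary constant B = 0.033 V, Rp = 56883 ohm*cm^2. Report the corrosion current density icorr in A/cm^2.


Apply the Stern-Geary relation: icorr = B / Rp
icorr = 0.033 / 56883 = 5.801×10^-7 A/cm^2

5.801×10^-7 A/cm^2


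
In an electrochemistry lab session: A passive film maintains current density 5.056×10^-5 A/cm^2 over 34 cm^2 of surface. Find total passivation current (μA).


I = i_pass * A, then convert A → μA (×10^6)
I = 5.056×10^-5 * 34 * 10^6 = 1719.04 μA

1719.04 μA


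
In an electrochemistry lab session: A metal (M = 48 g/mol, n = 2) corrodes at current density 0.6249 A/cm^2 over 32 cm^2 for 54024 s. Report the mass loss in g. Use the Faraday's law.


Apply Faraday's law: m = i*A*t*M / (n*F)
Total charge passed Q = i*A*t = 0.6249*32*54024 = 1080307.1232 C
m = Q*M/(n*F) = 1080307.1232*48/(2*96485) = 268.71919 g

268.71919 g


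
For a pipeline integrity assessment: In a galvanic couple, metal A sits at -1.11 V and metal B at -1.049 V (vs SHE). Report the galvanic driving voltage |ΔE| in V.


Driving voltage is the absolute potential difference.
|ΔE| = |-1.11 − (-1.049)| = 0.061 V

0.061 V


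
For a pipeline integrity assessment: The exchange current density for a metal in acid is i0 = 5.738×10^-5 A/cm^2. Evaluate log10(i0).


i0 = 5.738×10^-5 A/cm^2
log10(i0) = -4.241

-4.241


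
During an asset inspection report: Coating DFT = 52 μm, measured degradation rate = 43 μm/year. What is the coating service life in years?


Service life = thickness / degradation rate
Life = 52 / 43 = 1.2 years

1.2 years


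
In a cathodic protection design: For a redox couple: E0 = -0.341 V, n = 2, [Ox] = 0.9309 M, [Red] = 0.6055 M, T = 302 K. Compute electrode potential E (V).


Apply the Nernst equation: E = E0 + (RT/nF)*ln([Ox]/[Red])
Step 1: RT/nF = 8.314*302/(2*96485) = 0.01301149 V
Step 2: [Ox]/[Red] = 0.9309/0.6055 = 1.537407
Step 3: ln(1.537407) = 0.430097
Step 4: correction = 0.01301149 * 0.430097 = 0.006 V
E = -0.341 + 0.006 = -0.335 V

-0.335 V


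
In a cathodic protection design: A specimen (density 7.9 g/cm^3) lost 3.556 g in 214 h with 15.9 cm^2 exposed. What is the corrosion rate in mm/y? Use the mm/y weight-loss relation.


Apply the mm/y weight-loss relation: CR = 87600 * W / (D * A * T)
Numerator: 87600 * 3.556 = 311505.6
Denominator: 7.9 * 15.9 * 214 = 26880.54
CR = 311505.6 / 26880.54 = 11.5885 mm/y

11.5885 mm/y


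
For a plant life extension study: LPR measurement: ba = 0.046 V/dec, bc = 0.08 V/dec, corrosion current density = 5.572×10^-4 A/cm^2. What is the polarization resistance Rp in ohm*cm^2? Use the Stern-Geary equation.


Apply the Stern-Geary equation: Rp = ba*bc / (2.303*icorr*(ba+bc))
ba*bc = 0.046*0.08 = 0.00368
ba+bc = 0.126; 2.303*icorr*(ba+bc) = 2.303*5.572×10^-4*0.126 = 1.6168718×10^-4
Rp = 0.00368 / 1.6168718×10^-4 = 22.76 ohm*cm^2

22.76 ohm*cm^2


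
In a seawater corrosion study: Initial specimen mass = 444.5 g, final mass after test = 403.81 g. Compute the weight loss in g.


Weight loss = initial − final
WL = 444.5 − 403.81 = 40.69 g

40.69 g


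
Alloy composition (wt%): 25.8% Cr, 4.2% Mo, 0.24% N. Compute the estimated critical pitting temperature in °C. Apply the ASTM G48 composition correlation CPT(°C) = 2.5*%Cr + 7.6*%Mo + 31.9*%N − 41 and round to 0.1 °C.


Apply the ASTM G48 empirical CPT estimate: CPT(°C) = 2.5*%Cr + 7.6*%Mo + 31.9*%N − 41
2.5*25.8 = 64.5; 7.6*4.2 = 31.92; 31.9*0.24 = 7.656
CPT = 64.5 + 31.92 + 7.656 − 41 = 63.076 °C
Rounded to 0.1 °C: CPT ≈ 63.1 °C

63.1 °C
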